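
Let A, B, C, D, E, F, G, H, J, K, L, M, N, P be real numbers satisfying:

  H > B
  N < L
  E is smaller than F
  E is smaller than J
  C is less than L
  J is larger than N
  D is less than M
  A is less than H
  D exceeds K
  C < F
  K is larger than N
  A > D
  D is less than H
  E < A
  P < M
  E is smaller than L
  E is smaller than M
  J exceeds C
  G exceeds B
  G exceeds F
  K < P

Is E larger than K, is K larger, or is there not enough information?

Following every chain through K: above K we get D, A, P, H, M; below K we get N.
E is not reached, and no chain runs the other way from E to K.
So the given relations leave the order of K and E undetermined.

undetermined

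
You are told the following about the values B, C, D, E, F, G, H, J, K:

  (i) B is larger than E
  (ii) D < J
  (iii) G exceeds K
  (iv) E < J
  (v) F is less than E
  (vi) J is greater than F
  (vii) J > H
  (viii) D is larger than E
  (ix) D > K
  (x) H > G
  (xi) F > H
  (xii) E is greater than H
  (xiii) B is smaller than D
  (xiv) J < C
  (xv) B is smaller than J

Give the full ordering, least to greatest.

The consecutive links are each given: K < G; G < H; H < F; F < E; E < B; B < D; D < J; J < C.

K < G < H < F < E < B < D < J < C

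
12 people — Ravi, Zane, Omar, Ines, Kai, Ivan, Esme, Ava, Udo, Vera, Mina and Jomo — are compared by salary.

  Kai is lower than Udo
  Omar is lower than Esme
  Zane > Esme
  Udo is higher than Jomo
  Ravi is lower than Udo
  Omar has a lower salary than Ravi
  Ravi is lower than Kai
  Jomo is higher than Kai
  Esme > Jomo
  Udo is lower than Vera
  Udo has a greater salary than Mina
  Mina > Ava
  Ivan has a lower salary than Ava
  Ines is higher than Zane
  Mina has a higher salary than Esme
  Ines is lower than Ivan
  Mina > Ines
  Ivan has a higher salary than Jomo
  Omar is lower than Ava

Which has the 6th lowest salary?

Zane

Chaining the given pairs: Omar < Ravi < Kai < Jomo < Esme < Zane < Ines < Ivan < Ava < Mina < Udo < Vera.
The 6th smallest is Zane.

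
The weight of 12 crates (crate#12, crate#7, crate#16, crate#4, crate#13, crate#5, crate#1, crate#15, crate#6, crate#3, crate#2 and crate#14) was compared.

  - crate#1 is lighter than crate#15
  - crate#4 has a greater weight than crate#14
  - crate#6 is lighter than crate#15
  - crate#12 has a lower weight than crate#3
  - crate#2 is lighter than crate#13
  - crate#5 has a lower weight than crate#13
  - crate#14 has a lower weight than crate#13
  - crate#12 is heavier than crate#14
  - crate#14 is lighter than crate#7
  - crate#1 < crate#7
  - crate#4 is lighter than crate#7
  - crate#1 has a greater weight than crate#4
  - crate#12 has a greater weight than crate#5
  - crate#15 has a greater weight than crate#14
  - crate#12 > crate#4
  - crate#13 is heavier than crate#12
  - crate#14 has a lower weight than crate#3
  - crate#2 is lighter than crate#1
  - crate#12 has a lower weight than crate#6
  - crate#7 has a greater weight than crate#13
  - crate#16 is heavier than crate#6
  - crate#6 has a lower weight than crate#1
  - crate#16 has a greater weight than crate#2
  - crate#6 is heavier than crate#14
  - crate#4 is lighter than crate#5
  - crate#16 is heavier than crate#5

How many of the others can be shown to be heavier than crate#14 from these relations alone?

The elements the relations force above crate#14 are crate#4, crate#5, crate#12, crate#6, crate#1, crate#15, crate#16, crate#3, crate#13, crate#7 — no chain reaches any other.
That is 10.

10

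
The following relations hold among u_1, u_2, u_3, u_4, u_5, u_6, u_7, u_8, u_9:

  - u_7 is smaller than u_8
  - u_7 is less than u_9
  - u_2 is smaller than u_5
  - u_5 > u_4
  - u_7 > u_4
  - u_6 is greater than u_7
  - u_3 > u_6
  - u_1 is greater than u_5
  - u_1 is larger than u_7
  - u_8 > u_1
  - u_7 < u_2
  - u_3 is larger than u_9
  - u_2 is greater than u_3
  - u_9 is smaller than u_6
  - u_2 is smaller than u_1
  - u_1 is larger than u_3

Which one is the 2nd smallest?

Chaining the given pairs: u_4 < u_7 < u_9 < u_6 < u_3 < u_2 < u_5 < u_1 < u_8.
The 2nd smallest is u_7.

u_7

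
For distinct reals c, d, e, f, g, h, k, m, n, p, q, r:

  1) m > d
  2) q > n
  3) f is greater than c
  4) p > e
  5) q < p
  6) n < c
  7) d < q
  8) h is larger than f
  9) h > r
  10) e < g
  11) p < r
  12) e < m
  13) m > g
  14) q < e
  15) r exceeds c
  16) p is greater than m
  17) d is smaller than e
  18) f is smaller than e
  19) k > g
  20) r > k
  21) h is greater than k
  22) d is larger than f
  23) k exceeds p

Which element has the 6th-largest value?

Chaining the given pairs: n < c < f < d < q < e < g < m < p < k < r < h.
The 6th largest is g.

g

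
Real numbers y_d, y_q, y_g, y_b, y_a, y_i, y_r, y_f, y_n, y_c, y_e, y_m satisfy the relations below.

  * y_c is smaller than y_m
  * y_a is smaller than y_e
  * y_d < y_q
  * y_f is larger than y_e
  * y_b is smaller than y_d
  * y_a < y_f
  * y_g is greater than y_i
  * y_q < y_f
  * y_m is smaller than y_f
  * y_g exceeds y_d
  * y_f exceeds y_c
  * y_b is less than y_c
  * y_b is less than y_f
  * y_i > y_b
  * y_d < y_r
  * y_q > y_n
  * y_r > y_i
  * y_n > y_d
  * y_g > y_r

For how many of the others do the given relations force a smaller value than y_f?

8

From y_f the given relations immediately reach y_b, y_c, y_a, y_m, y_q, y_e.
From those, y_d, y_n — 8 in total.
No other element is forced below y_f by the given relations, so the count is 8.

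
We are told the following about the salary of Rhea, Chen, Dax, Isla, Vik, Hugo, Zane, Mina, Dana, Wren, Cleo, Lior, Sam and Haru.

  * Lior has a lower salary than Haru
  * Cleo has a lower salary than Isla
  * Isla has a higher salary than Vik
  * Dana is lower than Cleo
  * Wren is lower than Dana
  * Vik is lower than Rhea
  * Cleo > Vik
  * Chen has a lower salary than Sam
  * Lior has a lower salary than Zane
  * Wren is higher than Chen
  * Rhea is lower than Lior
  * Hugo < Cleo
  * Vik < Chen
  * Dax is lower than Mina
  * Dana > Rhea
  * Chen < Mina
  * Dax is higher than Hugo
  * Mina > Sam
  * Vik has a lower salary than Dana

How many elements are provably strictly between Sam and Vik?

1

Chaining upward from Vik reaches: Rhea, Lior, Chen, Wren, Mina, Dana, Cleo, Isla, Haru, Zane.
Chaining downward from Sam reaches: Chen.
Strictly between Vik and Sam are those in both lists: Chen — 1 element.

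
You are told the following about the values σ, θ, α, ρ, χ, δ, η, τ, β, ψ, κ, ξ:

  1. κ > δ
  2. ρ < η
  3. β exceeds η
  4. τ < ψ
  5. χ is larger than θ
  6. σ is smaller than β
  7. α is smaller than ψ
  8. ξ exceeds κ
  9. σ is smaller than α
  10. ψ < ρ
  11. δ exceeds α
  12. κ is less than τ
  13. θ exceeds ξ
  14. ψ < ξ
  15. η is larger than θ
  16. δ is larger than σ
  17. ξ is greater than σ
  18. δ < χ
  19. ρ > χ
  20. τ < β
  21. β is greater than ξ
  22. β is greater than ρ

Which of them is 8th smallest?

The consecutive relations fix a unique order: σ < α < δ < κ < τ < ψ < ξ < θ < χ < ρ < η < β.
Counting 8 from the smallest end gives θ.

θ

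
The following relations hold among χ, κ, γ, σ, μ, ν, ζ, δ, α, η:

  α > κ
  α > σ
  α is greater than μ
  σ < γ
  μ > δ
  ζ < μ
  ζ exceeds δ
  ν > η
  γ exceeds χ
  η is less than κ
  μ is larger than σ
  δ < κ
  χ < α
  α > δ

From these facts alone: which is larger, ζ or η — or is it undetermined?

Following every chain through ζ: above ζ we get μ, α; below ζ we get δ.
η is not reached, and no chain runs the other way from η to ζ.
So the given relations leave the order of ζ and η undetermined.

undetermined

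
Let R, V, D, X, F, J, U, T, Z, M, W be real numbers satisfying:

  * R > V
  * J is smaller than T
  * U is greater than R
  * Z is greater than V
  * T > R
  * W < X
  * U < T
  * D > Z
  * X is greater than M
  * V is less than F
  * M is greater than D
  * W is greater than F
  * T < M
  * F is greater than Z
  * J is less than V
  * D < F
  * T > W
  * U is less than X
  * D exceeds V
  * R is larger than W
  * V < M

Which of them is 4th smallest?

D

Chaining the given pairs: J < V < Z < D < F < W < R < U < T < M < X.
Counting 4 from the smallest end gives D.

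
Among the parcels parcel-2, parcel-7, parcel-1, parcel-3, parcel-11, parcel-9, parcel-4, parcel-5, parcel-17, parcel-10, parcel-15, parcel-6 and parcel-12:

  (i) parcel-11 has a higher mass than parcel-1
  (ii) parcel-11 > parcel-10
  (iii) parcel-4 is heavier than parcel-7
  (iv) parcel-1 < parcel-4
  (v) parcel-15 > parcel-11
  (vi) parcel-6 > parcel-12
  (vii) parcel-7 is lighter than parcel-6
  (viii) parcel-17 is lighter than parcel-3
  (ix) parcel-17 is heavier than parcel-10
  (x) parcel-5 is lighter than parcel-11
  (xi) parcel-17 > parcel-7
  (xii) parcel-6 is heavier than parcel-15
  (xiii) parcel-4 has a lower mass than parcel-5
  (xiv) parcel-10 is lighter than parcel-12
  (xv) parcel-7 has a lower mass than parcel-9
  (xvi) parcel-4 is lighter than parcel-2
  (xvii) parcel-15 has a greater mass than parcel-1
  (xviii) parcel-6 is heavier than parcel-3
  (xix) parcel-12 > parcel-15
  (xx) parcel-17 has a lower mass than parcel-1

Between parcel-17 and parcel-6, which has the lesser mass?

Link the given pairs in sequence: parcel-17 < parcel-1; parcel-1 < parcel-4; parcel-4 < parcel-5; parcel-5 < parcel-11; parcel-11 < parcel-15; parcel-15 < parcel-12; parcel-12 < parcel-6.
Chaining these gives parcel-17 < parcel-1 < parcel-4 < parcel-5 < parcel-11 < parcel-15 < parcel-12 < parcel-6.
So parcel-17 < parcel-6; parcel-17 is the lighter of the two.

parcel-17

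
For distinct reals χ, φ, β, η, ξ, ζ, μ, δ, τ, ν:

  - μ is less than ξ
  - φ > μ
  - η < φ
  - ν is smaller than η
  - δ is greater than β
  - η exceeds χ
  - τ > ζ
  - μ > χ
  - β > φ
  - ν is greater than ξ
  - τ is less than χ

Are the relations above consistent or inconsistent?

Every relation is compatible with ζ < τ < χ < μ < ξ < ν < η < φ < β < δ; the set is consistent.

consistent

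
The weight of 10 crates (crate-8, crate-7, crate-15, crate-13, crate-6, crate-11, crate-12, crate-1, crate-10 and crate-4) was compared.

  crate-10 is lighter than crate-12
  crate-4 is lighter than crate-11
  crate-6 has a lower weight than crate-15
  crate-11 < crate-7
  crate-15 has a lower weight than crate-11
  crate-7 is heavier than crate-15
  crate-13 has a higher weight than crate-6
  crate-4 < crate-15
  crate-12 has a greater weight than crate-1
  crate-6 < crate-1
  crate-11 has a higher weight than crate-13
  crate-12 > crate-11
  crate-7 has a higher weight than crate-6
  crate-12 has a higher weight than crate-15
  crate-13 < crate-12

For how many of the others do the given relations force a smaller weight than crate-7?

5

From crate-7 the given relations immediately reach crate-6, crate-15, crate-11.
From those, crate-4, crate-13 — 5 in total.
Nothing else is reachable below crate-7; 5 in all.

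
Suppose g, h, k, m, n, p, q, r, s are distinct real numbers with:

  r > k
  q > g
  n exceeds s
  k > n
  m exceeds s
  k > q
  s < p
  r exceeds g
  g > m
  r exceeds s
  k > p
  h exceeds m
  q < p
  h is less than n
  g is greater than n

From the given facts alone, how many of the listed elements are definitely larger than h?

Directly above h: n.
One step further: g, k (3 so far).
One step further: q, r (5 so far).
One step further: p (6 so far).
Nothing else is reachable above h; 6 in all.

6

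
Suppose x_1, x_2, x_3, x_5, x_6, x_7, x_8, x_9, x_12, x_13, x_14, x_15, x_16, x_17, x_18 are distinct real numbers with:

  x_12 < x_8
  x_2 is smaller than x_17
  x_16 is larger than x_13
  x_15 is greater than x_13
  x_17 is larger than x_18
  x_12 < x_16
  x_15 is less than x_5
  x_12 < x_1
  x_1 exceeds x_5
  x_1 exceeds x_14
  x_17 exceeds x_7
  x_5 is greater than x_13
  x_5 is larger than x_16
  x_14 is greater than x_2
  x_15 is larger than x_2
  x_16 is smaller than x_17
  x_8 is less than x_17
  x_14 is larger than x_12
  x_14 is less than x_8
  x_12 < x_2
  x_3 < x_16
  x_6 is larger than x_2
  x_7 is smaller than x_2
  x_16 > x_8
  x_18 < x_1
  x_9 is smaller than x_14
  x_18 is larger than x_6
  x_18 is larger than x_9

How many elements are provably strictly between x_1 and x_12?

Chaining upward from x_12 reaches: x_2, x_15, x_14, x_8, x_16, x_6, x_5, x_18, x_17.
Chaining downward from x_1 reaches: x_13, x_7, x_2, x_9, x_15, x_14, x_8, x_3, x_16, x_6, x_5, x_18.
Strictly between x_12 and x_1 are those in both lists: x_2, x_15, x_14, x_8, x_16, x_6, x_5, x_18 — 8 elements.

8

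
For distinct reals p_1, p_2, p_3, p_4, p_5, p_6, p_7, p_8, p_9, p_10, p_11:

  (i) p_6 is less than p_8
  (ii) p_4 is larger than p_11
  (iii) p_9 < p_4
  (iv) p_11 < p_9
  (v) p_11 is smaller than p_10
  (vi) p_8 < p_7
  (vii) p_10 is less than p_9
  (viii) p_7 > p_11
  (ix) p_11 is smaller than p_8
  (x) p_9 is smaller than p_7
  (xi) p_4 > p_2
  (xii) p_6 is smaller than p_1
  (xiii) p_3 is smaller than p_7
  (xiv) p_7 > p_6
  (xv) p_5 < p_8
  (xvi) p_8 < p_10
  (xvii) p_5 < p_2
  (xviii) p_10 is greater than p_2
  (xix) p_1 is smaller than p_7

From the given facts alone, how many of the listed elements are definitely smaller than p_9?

The elements the relations force below p_9 are p_11, p_5, p_2, p_6, p_8, p_10 — no chain reaches any other.
That is 6.

6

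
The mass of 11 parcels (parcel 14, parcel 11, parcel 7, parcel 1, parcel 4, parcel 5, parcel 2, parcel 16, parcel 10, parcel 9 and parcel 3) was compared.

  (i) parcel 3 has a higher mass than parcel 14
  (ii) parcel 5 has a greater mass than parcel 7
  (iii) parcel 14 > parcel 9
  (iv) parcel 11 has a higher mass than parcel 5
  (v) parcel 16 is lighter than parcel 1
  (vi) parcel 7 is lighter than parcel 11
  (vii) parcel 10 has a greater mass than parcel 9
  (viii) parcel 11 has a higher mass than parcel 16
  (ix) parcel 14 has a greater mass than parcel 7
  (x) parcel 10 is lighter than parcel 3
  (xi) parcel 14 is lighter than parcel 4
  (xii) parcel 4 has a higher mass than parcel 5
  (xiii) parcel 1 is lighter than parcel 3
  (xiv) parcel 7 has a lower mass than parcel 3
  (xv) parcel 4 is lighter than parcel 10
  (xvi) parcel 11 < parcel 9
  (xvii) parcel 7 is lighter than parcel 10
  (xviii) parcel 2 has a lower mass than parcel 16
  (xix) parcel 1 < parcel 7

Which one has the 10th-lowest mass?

Chaining the given pairs: parcel 2 < parcel 16 < parcel 1 < parcel 7 < parcel 5 < parcel 11 < parcel 9 < parcel 14 < parcel 4 < parcel 10 < parcel 3.
The 10th smallest is parcel 10.

parcel 10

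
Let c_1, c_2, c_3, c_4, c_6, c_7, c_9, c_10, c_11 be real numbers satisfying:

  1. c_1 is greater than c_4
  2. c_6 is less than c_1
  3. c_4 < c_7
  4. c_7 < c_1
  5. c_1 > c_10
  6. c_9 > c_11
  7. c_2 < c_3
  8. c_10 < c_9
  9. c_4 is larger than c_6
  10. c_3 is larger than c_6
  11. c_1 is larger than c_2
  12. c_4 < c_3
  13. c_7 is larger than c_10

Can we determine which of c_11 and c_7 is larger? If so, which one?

undetermined

Following every chain through c_11: above c_11 we get c_9.
c_7 is not reached, and no chain runs the other way from c_7 to c_11.
So the given relations leave the order of c_11 and c_7 undetermined.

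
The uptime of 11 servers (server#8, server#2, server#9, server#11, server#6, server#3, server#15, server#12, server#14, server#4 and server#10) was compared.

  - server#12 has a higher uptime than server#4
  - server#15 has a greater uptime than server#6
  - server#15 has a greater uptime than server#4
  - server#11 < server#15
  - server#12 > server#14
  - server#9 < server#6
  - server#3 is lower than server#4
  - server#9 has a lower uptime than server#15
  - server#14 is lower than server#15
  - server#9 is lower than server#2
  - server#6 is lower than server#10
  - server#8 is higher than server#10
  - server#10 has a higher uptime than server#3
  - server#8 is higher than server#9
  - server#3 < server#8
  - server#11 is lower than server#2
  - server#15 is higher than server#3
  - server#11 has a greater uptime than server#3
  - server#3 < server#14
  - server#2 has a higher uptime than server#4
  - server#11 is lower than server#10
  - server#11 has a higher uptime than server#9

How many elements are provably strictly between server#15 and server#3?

Chaining upward from server#3 reaches: server#14, server#11, server#4, server#12, server#10, server#8, server#2.
Chaining downward from server#15 reaches: server#9, server#14, server#6, server#11, server#4.
Strictly between server#3 and server#15 are those in both lists: server#14, server#11, server#4 — 3 elements.

3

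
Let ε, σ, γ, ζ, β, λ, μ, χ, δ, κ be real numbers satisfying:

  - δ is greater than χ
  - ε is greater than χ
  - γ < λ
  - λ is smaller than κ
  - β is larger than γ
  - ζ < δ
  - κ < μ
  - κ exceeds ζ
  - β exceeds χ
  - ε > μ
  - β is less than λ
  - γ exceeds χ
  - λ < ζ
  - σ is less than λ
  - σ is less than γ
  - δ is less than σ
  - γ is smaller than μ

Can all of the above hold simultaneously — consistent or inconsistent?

We have ζ < δ stated directly, yet also δ < σ < γ < β < λ < ζ by chaining the others — so δ < ζ. Contradiction.

inconsistent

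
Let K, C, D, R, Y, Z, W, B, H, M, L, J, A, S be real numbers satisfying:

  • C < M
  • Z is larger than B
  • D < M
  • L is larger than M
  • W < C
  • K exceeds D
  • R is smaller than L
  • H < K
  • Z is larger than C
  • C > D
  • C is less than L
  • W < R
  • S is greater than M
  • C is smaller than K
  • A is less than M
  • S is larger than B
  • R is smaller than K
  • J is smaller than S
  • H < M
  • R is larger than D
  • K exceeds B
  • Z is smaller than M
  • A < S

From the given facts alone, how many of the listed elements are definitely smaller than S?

9

The elements the relations force below S are H, A, D, W, B, C, Z, J, M — no chain reaches any other.
That is 9.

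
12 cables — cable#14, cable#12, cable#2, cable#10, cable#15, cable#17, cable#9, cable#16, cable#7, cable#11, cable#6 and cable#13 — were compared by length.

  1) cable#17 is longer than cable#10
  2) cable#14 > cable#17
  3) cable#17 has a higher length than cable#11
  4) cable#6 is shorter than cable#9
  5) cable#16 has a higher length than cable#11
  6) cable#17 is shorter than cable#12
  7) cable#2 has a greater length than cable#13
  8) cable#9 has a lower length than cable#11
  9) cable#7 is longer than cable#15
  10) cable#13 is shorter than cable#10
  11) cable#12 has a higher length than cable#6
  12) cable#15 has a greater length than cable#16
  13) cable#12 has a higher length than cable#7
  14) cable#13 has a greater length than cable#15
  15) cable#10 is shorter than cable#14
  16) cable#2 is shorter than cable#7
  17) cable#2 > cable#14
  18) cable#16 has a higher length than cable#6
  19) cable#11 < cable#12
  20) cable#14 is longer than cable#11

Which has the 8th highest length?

cable#15

Chaining the given pairs: cable#6 < cable#9 < cable#11 < cable#16 < cable#15 < cable#13 < cable#10 < cable#17 < cable#14 < cable#2 < cable#7 < cable#12.
Counting 8 from the largest end gives cable#15.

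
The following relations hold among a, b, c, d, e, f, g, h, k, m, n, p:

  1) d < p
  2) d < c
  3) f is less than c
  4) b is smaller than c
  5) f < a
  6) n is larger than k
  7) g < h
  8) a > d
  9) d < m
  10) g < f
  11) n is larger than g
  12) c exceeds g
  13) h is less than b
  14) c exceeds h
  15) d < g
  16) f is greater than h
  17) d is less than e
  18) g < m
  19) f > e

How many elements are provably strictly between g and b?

1

Chaining upward from g reaches: h, n, m, f, a, c.
Chaining downward from b reaches: d, h.
Strictly between g and b are those in both lists: h — 1 element.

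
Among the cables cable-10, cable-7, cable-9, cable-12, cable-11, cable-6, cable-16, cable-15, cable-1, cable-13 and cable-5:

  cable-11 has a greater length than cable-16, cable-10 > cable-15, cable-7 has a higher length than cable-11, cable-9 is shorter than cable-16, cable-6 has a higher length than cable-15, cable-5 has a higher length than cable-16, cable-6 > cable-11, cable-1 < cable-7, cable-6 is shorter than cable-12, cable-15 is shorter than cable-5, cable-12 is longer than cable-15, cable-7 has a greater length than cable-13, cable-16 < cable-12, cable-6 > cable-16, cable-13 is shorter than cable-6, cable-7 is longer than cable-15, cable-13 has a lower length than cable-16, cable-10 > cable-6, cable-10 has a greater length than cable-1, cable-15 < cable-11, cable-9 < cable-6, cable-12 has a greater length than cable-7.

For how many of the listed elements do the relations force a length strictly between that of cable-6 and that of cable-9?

Chaining upward from cable-9 reaches: cable-16, cable-11, cable-5, cable-7, cable-10, cable-12.
Chaining downward from cable-6 reaches: cable-13, cable-15, cable-16, cable-11.
Strictly between cable-9 and cable-6 are those in both lists: cable-16, cable-11 — 2 elements.

2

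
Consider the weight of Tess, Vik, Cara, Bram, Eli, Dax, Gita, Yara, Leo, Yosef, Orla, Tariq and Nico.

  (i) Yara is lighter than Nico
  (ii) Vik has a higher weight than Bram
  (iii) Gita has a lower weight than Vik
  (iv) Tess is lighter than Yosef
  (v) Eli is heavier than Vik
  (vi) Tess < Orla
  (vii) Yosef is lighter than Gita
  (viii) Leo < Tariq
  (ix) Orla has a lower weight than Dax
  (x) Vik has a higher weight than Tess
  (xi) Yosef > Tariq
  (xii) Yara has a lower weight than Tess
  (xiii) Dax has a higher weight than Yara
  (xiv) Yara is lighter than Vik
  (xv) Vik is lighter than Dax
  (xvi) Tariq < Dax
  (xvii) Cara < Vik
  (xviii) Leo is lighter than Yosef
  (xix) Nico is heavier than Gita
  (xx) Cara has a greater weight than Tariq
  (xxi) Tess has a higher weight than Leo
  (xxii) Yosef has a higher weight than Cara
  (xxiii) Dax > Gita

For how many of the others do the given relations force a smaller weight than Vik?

Directly below Vik: Bram, Cara, Yara, Tess, Gita.
One step further: Leo, Tariq, Yosef (8 so far).
No other element is forced below Vik by the given relations, so the count is 8.

8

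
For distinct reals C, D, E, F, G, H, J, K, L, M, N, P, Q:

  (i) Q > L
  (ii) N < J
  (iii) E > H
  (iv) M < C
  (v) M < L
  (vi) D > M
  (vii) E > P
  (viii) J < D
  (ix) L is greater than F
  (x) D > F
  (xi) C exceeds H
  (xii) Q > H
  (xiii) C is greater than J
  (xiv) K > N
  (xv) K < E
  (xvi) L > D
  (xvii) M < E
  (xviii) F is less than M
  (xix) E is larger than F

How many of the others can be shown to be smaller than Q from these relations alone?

From Q the given relations immediately reach H, L.
From those, F, M, D — 5 in total.
From those, J — 6 in total.
From those, N — 7 in total.
No other element is forced below Q by the given relations, so the count is 7.

7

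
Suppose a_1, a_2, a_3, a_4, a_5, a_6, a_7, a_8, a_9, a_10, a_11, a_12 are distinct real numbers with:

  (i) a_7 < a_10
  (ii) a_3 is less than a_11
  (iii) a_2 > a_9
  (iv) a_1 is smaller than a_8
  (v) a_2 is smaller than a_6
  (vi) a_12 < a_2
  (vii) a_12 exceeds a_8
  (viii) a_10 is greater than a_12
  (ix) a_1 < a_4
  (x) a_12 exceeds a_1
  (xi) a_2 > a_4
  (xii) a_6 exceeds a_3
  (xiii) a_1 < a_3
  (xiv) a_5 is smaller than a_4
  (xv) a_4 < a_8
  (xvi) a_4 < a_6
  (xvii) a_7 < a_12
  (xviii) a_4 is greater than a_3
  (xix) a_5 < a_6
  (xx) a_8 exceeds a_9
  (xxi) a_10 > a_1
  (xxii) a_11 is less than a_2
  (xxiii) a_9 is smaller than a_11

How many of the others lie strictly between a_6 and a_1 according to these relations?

The relations place a_1 below a_6. An element lies strictly between them when it is forced above a_1 and also forced below a_6.
Above a_1: {a_3, a_11, a_4, a_8, a_12, a_2, a_10}. Below a_6: {a_9, a_5, a_3, a_11, a_4, a_8, a_7, a_12, a_2}.
Intersection: {a_3, a_11, a_4, a_8, a_12, a_2} — 6.

6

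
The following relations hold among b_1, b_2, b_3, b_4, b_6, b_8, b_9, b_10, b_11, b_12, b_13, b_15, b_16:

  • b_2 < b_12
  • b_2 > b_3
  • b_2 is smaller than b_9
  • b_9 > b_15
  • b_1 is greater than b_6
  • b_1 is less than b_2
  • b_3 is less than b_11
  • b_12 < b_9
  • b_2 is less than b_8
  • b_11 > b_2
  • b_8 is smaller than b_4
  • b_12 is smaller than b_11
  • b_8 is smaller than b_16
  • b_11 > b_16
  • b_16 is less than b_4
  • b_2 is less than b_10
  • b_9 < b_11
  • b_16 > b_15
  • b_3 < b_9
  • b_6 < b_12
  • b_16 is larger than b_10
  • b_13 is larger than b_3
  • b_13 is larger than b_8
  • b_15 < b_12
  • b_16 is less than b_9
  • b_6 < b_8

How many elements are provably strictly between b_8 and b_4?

Chaining upward from b_8 reaches: b_13, b_16, b_9, b_11.
Chaining downward from b_4 reaches: b_6, b_15, b_3, b_1, b_2, b_10, b_16.
Strictly between b_8 and b_4 are those in both lists: b_16 — 1 element.

1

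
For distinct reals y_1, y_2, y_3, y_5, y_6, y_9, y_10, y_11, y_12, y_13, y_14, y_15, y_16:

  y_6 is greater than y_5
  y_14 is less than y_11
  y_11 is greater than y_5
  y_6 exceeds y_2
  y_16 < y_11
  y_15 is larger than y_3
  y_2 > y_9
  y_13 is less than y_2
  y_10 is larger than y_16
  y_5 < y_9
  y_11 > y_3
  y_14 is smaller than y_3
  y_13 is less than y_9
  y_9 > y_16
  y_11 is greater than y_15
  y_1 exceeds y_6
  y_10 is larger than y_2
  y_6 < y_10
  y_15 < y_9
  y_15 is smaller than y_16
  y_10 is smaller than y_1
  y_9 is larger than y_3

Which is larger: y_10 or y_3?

y_10

y_3 < y_15 < y_16 < y_9 < y_2 < y_6 < y_10, by transitivity through y_15, y_16, y_9, y_2, y_6.
So y_3 < y_10; y_10 is the larger of the two.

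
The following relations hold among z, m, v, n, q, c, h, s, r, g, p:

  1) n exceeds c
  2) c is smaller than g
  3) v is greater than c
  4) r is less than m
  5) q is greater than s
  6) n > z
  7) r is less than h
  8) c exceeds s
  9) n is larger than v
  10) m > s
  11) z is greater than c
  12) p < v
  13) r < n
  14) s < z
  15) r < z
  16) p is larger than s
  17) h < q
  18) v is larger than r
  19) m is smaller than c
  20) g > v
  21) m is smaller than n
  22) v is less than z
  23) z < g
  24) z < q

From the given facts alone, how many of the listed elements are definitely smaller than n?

The elements the relations force below n are s, p, r, m, c, v, z — no chain reaches any other.
That is 7.

7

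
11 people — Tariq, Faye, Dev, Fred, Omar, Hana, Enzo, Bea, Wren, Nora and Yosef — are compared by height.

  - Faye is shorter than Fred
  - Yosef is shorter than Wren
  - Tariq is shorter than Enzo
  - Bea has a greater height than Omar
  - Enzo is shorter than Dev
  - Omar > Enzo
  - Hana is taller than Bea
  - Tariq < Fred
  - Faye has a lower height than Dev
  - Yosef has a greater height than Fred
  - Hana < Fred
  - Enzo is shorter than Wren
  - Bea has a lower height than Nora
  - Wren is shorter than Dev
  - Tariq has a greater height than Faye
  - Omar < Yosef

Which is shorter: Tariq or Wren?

Following the relations from Tariq: Tariq < Enzo < Omar < Bea < Hana < Fred < Yosef < Wren.
So Tariq < Wren; Tariq is the shorter of the two.

Tariq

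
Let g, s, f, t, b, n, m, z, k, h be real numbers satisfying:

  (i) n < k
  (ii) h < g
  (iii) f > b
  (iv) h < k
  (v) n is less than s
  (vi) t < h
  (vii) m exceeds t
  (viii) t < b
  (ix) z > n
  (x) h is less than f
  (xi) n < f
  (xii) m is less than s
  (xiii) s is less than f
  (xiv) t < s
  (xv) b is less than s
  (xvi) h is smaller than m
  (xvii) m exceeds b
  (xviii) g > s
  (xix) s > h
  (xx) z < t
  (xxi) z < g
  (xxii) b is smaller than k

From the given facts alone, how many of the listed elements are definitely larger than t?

7

From t the given relations immediately reach b, h, m, s.
From those, f, k, g — 7 in total.
No other element is forced above t by the given relations, so the count is 7.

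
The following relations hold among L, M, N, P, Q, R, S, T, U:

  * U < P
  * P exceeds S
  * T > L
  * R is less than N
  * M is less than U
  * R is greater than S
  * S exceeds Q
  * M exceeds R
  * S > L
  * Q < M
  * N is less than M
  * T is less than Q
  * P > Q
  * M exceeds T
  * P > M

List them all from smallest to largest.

Each adjacent pair is fixed by a given relation: L < T; T < Q; Q < S; S < R; R < N; N < M; M < U; U < P. Chaining them end to end gives the full order.

L < T < Q < S < R < N < M < U < P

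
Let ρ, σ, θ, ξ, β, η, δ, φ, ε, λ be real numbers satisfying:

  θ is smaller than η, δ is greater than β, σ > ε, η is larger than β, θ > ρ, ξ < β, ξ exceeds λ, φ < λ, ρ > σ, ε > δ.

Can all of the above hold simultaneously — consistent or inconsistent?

Every relation is compatible with φ < λ < ξ < β < δ < ε < σ < ρ < θ < η; the set is consistent.

consistent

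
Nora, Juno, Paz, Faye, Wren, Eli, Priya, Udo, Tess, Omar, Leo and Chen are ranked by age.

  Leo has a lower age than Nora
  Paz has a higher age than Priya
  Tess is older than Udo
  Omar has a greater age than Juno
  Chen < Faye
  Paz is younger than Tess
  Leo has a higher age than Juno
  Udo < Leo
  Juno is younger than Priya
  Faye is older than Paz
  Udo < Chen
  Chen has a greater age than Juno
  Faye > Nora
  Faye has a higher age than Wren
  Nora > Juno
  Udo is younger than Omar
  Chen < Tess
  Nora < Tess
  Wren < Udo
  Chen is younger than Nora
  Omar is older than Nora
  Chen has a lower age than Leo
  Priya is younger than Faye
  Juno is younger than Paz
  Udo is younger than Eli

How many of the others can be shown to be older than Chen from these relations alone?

5

From Chen the given relations immediately reach Leo, Nora, Tess, Faye.
From those, Omar — 5 in total.
No other element is forced above Chen by the given relations, so the count is 5.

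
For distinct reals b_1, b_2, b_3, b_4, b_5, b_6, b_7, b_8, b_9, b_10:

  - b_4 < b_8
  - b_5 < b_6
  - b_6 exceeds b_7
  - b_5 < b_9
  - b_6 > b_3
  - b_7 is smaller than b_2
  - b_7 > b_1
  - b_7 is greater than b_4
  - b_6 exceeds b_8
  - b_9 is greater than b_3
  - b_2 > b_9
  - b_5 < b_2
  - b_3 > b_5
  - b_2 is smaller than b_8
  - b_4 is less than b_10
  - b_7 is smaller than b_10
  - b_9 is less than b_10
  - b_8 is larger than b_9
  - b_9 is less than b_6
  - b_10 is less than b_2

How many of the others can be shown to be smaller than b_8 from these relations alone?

The elements the relations force below b_8 are b_5, b_3, b_9, b_4, b_1, b_7, b_10, b_2 — no chain reaches any other.
That is 8.

8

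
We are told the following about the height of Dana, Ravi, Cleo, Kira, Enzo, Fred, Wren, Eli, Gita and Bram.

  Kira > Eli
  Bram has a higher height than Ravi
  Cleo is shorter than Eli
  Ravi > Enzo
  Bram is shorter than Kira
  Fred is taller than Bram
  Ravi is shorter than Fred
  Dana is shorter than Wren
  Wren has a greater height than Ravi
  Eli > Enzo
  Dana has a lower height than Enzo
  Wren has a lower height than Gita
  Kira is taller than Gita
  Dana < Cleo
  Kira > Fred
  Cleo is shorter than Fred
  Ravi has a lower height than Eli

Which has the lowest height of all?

Cleo is not least since Dana < Cleo; Enzo is not least since Dana < Enzo; Ravi is not least since Enzo < Ravi; Wren is not least since Dana < Wren; Bram is not least since Ravi < Bram; Gita is not least since Wren < Gita; Fred is not least since Ravi < Fred; Eli is not least since Ravi < Eli; Kira is not least since Fred < Kira.
Only Dana has nothing below it, so Dana is the lowest height.

Dana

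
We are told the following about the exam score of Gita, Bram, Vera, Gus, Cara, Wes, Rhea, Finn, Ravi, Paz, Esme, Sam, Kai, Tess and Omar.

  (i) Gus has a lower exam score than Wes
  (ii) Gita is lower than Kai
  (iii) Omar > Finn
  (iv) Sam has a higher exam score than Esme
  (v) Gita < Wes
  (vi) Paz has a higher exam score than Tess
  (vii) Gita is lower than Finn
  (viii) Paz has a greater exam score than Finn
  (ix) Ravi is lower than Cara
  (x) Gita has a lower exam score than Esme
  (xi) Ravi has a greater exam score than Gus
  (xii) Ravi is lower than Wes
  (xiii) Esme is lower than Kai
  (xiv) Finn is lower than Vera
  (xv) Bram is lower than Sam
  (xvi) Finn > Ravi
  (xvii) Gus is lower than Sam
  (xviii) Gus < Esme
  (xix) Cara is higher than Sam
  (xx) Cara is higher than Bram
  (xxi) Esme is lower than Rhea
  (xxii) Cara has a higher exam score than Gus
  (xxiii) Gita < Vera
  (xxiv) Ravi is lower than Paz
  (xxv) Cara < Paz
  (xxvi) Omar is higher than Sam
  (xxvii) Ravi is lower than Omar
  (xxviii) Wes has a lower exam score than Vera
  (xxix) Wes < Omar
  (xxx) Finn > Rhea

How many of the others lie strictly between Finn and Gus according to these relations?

3

The relations place Gus below Finn. An element lies strictly between them when it is forced above Gus and also forced below Finn.
Above Gus: {Esme, Ravi, Rhea, Wes, Sam, Vera, Omar, Cara, Paz, Kai}. Below Finn: {Gita, Esme, Ravi, Rhea}.
Intersection: {Esme, Ravi, Rhea} — 3.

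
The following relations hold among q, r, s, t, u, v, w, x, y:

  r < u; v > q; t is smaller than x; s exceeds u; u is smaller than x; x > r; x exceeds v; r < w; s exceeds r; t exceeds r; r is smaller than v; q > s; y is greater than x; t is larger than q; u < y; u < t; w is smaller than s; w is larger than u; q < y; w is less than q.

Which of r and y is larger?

y

r < u < w < s < q < t < x < y, by transitivity through u, w, s, q, t, x.
So r < y; y is the larger of the two.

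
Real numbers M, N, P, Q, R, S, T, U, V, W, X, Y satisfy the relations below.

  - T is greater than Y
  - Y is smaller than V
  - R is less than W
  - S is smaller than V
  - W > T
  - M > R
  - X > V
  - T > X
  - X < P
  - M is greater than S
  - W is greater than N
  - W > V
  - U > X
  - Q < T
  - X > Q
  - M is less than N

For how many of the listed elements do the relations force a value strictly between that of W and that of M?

1

Chaining upward from M reaches: N.
Chaining downward from W reaches: Y, R, Q, S, V, N, X, T.
Strictly between M and W are those in both lists: N — 1 element.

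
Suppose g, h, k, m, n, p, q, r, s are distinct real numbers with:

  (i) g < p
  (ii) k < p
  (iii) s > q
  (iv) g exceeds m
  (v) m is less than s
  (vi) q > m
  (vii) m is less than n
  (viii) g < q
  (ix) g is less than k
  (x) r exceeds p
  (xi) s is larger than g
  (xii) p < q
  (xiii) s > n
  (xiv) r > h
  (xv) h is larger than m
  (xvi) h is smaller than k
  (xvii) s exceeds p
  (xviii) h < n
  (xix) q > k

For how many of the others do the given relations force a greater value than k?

The elements the relations force above k are p, r, q, s — no chain reaches any other.
That is 4.

4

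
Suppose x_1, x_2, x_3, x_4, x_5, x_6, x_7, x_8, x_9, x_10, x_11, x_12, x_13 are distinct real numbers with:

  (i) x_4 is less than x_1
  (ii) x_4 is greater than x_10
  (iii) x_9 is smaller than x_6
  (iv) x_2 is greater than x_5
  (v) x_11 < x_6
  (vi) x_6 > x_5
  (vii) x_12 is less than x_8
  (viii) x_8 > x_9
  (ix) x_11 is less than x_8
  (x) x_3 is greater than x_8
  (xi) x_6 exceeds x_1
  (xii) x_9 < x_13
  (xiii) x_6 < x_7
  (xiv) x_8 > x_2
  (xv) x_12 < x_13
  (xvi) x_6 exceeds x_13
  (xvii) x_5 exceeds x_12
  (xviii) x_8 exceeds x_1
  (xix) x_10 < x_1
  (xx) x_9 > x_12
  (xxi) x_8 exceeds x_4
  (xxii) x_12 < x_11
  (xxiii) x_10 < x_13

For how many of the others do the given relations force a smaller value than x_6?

8

From x_6 the given relations immediately reach x_9, x_5, x_13, x_11, x_1.
From those, x_10, x_12, x_4 — 8 in total.
No other element is forced below x_6 by the given relations, so the count is 8.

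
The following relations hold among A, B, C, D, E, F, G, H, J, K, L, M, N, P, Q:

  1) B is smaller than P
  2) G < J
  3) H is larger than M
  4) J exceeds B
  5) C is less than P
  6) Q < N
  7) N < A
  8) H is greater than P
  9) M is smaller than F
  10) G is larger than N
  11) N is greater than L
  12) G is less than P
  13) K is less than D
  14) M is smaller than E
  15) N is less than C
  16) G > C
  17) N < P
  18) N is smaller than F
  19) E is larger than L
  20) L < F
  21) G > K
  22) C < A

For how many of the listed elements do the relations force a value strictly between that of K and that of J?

The relations place K below J. An element lies strictly between them when it is forced above K and also forced below J.
Above K: {D, G, P, H}. Below J: {Q, B, L, N, C, G}.
Intersection: {G} — 1.

1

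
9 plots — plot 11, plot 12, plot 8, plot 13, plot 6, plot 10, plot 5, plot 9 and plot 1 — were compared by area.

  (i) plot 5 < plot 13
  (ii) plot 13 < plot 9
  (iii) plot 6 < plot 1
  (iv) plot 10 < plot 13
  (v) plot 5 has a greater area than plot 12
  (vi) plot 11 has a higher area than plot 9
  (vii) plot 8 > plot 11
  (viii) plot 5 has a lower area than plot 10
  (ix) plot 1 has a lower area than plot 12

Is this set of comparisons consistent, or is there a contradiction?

Every relation is compatible with plot 6 < plot 1 < plot 12 < plot 5 < plot 10 < plot 13 < plot 9 < plot 11 < plot 8; the set is consistent.

consistent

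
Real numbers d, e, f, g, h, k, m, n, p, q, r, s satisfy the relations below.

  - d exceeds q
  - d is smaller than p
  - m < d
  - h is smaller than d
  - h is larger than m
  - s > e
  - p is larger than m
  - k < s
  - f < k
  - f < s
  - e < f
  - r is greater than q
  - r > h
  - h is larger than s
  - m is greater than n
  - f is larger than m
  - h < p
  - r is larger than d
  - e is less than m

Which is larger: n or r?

Link the given pairs in sequence: n < m; m < f; f < k; k < s; s < h; h < d; d < r.
Together: n < m < f < k < s < h < d < r.
So n < r; r is the larger of the two.

r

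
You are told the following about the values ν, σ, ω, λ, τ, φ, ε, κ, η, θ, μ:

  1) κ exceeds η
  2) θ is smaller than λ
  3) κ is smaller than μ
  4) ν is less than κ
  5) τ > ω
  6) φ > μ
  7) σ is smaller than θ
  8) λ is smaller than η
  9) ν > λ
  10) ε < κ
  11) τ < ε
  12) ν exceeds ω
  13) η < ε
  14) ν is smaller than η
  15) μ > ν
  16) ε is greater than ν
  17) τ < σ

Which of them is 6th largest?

ν

Chaining the given pairs: ω < τ < σ < θ < λ < ν < η < ε < κ < μ < φ.
The 6th largest is ν.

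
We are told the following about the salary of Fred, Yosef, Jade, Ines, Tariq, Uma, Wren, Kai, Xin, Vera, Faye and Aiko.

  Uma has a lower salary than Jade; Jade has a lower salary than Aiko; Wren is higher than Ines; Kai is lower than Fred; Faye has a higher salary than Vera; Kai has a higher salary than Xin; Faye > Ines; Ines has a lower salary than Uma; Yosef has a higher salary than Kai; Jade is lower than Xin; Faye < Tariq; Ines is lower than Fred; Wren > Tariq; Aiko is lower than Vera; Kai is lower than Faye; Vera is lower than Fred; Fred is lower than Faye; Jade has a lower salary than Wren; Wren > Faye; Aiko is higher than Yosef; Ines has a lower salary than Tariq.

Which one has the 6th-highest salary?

Aiko

Piecing the relations together gives one ordering: Ines < Uma < Jade < Xin < Kai < Yosef < Aiko < Vera < Fred < Faye < Tariq < Wren.
Counting 6 from the largest end gives Aiko.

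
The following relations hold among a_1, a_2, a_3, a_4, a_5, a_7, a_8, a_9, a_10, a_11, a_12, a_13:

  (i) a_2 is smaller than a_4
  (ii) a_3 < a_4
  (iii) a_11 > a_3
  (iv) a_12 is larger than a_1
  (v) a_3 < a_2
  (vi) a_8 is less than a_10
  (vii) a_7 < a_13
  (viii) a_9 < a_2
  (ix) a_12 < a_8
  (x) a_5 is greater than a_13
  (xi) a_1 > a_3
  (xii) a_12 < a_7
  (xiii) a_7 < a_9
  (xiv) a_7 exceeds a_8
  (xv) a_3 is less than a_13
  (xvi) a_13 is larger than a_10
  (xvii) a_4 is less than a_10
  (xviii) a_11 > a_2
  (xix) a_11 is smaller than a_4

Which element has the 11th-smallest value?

Chaining the given pairs: a_3 < a_1 < a_12 < a_8 < a_7 < a_9 < a_2 < a_11 < a_4 < a_10 < a_13 < a_5.
The 11th smallest is a_13.

a_13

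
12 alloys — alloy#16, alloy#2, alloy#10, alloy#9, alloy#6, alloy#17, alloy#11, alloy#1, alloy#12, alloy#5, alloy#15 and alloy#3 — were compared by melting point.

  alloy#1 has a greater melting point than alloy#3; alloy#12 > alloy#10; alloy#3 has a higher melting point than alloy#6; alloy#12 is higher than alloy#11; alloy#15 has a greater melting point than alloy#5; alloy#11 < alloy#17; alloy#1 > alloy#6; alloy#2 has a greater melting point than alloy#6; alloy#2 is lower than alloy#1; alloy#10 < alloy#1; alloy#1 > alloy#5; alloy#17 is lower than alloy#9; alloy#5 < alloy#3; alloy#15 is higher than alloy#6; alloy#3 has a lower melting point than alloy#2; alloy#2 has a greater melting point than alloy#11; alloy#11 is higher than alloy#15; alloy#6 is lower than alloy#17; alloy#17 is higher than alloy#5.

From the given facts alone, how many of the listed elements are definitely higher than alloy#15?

6

The elements the relations force above alloy#15 are alloy#11, alloy#12, alloy#17, alloy#2, alloy#9, alloy#1 — no chain reaches any other.
That is 6.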